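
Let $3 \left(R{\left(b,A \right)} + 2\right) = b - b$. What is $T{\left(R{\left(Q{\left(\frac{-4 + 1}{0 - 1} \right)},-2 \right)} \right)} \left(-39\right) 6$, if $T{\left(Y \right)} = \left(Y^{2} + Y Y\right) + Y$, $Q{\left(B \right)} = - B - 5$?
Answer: $-1404$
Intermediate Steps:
$Q{\left(B \right)} = -5 - B$
$R{\left(b,A \right)} = -2$ ($R{\left(b,A \right)} = -2 + \frac{b - b}{3} = -2 + \frac{1}{3} \cdot 0 = -2 + 0 = -2$)
$T{\left(Y \right)} = Y + 2 Y^{2}$ ($T{\left(Y \right)} = \left(Y^{2} + Y^{2}\right) + Y = 2 Y^{2} + Y = Y + 2 Y^{2}$)
$T{\left(R{\left(Q{\left(\frac{-4 + 1}{0 - 1} \right)},-2 \right)} \right)} \left(-39\right) 6 = - 2 \left(1 + 2 \left(-2\right)\right) \left(-39\right) 6 = - 2 \left(1 - 4\right) \left(-39\right) 6 = \left(-2\right) \left(-3\right) \left(-39\right) 6 = 6 \left(-39\right) 6 = \left(-234\right) 6 = -1404$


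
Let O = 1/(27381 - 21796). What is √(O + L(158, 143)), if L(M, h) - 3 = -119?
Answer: I*√3618292515/5585 ≈ 10.77*I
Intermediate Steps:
L(M, h) = -116 (L(M, h) = 3 - 119 = -116)
O = 1/5585 ≈ 0.00017905
√(O + L(158, 143)) = √(1/5585 - 116) = √(-647859/5585) = I*√3618292515/5585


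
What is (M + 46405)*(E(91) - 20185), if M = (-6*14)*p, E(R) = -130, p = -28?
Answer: -990498455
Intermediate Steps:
M = 2352 (M = -6*14*(-28) = -84*(-28) = 2352)
(M + 46405)*(E(91) - 20185) = (2352 + 46405)*(-130 - 20185) = 48757*(-20315) = -990498455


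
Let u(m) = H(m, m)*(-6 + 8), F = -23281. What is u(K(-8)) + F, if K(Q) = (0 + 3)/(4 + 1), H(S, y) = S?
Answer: -116399/5 ≈ -23280.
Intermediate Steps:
K(Q) = 3/5
u(m) = 2*m (u(m) = m*(-6 + 8) = m*2 = 2*m)
u(K(-8)) + F = 2*(3/5) - 23281 = 6/5 - 23281 = -116399/5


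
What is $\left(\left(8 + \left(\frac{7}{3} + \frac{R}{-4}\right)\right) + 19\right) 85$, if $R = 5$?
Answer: $\frac{28645}{12} \approx 2387.1$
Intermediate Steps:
$\left(\left(8 + \left(\frac{7}{3} + \frac{R}{-4}\right)\right) + 19\right) 85 = \left(\left(8 + \left(\frac{7}{3} + \frac{5}{-4}\right)\right) + 19\right) 85 = \left(\left(8 + \left(7 \cdot \frac{1}{3} + 5 \left(- \frac{1}{4}\right)\right)\right) + 19\right) 85 = \left(\left(8 + \left(\frac{7}{3} - \frac{5}{4}\right)\right) + 19\right) 85 = \left(\left(8 + \frac{13}{12}\right) + 19\right) 85 = \left(\frac{109}{12} + 19\right) 85 = \frac{337}{12} \cdot 85 = \frac{28645}{12}$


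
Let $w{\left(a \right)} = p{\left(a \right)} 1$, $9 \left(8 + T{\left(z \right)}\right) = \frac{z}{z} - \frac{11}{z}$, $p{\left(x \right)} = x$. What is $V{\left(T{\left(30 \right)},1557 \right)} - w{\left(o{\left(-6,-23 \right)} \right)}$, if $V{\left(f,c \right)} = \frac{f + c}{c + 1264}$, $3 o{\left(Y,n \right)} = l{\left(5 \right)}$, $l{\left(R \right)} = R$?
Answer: $- \frac{65477}{58590} \approx -1.1175$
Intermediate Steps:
$o{\left(Y,n \right)} = \frac{5}{3}$ ($o{\left(Y,n \right)} = \frac{1}{3} \cdot 5 = \frac{5}{3}$)
$T{\left(z \right)} = - \frac{71}{9} - \frac{11}{9 z}$ ($T{\left(z \right)} = -8 + \frac{\frac{z}{z} - \frac{11}{z}}{9} = -8 + \frac{1 - \frac{11}{z}}{9} = -8 + \left(\frac{1}{9} - \frac{11}{9 z}\right) = - \frac{71}{9} - \frac{11}{9 z}$)
$w{\left(a \right)} = a$ ($w{\left(a \right)} = a 1 = a$)
$V{\left(f,c \right)} = \frac{c + f}{1264 + c}$
$V{\left(T{\left(30 \right)},1557 \right)} - w{\left(o{\left(-6,-23 \right)} \right)} = \frac{1557 + \frac{-11 - 2130}{9 \cdot 30}}{1264 + 1557} - \frac{5}{3} = \frac{1557 + \frac{1}{9} \cdot \frac{1}{30} \left(-11 - 2130\right)}{2821} - \frac{5}{3} = \frac{1557 + \frac{1}{9} \cdot \frac{1}{30} \left(-2141\right)}{2821} - \frac{5}{3} = \frac{1557 - \frac{2141}{270}}{2821} - \frac{5}{3} = \frac{1}{2821} \cdot \frac{418249}{270} - \frac{5}{3} = \frac{32173}{58590} - \frac{5}{3} = - \frac{65477}{58590}$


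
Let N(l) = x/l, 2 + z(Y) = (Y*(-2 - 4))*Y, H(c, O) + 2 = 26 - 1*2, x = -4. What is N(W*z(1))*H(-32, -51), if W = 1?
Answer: 11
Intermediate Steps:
H(c, O) = 22 (H(c, O) = -2 + (26 - 1*2) = -2 + (26 - 2) = -2 + 24 = 22)
z(Y) = -2 - 6*Y² (z(Y) = -2 + (Y*(-2 - 4))*Y = -2 + (Y*(-6))*Y = -2 + (-6*Y)*Y = -2 - 6*Y²)
N(l) = -4/l
N(W*z(1))*H(-32, -51) = -4/(-2 - 6*1²)*22 = -4/(-2 - 6*1)*22 = -4/(-2 - 6)*22 = -4/(1*(-8))*22 = -4/(-8)*22 = -4*(-⅛)*22 = (½)*22 = 11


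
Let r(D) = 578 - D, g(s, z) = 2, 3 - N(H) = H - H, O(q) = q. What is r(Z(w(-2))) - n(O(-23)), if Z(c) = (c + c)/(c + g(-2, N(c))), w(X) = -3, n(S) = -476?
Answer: 1048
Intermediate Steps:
N(H) = 3 (N(H) = 3 - (H - H) = 3 - 1*0 = 3 + 0 = 3)
Z(c) = 2*c/(2 + c) (Z(c) = (c + c)/(c + 2) = (2*c)/(2 + c) = 2*c/(2 + c))
r(Z(w(-2))) - n(O(-23)) = (578 - 2*(-3)/(2 - 3)) - 1*(-476) = (578 - 2*(-3)/(-1)) + 476 = (578 - 2*(-3)*(-1)) + 476 = (578 - 1*6) + 476 = (578 - 6) + 476 = 572 + 476 = 1048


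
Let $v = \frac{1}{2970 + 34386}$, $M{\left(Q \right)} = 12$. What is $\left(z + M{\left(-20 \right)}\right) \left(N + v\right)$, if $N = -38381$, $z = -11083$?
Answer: $\frac{15873163990085}{37356} \approx 4.2492 \cdot 10^{8}$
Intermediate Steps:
$v = \frac{1}{37356} \approx 2.6769 \cdot 10^{-5}$
$\left(z + M{\left(-20 \right)}\right) \left(N + v\right) = \left(-11083 + 12\right) \left(-38381 + \frac{1}{37356}\right) = \left(-11071\right) \left(- \frac{1433760635}{37356}\right) = \frac{15873163990085}{37356}$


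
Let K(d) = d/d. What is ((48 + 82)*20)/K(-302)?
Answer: 2600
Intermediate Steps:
K(d) = 1
((48 + 82)*20)/K(-302) = ((48 + 82)*20)/1 = (130*20)*1 = 2600*1 = 2600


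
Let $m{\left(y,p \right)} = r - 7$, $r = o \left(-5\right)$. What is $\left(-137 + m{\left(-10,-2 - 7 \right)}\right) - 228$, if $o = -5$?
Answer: $-347$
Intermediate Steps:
$r = 25$ ($r = \left(-5\right) \left(-5\right) = 25$)
$m{\left(y,p \right)} = 18$ ($m{\left(y,p \right)} = 25 - 7 = 18$)
$\left(-137 + m{\left(-10,-2 - 7 \right)}\right) - 228 = \left(-137 + 18\right) - 228 = -119 - 228 = -347$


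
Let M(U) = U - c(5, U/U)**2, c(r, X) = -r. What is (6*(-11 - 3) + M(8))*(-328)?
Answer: 33128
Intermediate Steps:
M(U) = -25 + U (M(U) = U - (-1*5)**2 = U - 1*(-5)**2 = U - 1*25 = U - 25 = -25 + U)
(6*(-11 - 3) + M(8))*(-328) = (6*(-11 - 3) + (-25 + 8))*(-328) = (6*(-14) - 17)*(-328) = (-84 - 17)*(-328) = -101*(-328) = 33128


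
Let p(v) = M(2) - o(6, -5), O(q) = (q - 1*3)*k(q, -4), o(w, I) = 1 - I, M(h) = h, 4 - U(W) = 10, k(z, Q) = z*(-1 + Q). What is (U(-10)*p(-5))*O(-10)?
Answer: -15600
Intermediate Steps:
U(W) = -6 (U(W) = 4 - 1*10 = 4 - 10 = -6)
O(q) = -5*q*(-3 + q) (O(q) = (q - 1*3)*(q*(-1 - 4)) = (q - 3)*(q*(-5)) = (-3 + q)*(-5*q) = -5*q*(-3 + q))
p(v) = -4 (p(v) = 2 - (1 - 1*(-5)) = 2 - (1 + 5) = 2 - 1*6 = 2 - 6 = -4)
(U(-10)*p(-5))*O(-10) = (-6*(-4))*(5*(-10)*(3 - 1*(-10))) = 24*(5*(-10)*(3 + 10)) = 24*(5*(-10)*13) = 24*(-650) = -15600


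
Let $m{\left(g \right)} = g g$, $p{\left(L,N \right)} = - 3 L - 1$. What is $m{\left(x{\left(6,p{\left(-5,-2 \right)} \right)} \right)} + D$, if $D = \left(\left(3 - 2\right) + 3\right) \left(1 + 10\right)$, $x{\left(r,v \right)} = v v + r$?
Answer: $40848$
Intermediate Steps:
$p{\left(L,N \right)} = -1 - 3 L$
$x{\left(r,v \right)} = r + v^{2}$ ($x{\left(r,v \right)} = v^{2} + r = r + v^{2}$)
$m{\left(g \right)} = g^{2}$
$D = 44$ ($D = \left(1 + 3\right) 11 = 4 \cdot 11 = 44$)
$m{\left(x{\left(6,p{\left(-5,-2 \right)} \right)} \right)} + D = \left(6 + \left(-1 - -15\right)^{2}\right)^{2} + 44 = \left(6 + \left(-1 + 15\right)^{2}\right)^{2} + 44 = \left(6 + 14^{2}\right)^{2} + 44 = \left(6 + 196\right)^{2} + 44 = 202^{2} + 44 = 40804 + 44 = 40848$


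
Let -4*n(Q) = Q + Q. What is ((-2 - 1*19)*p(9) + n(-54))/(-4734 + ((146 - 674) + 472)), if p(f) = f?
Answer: 81/2395 ≈ 0.033820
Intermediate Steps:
n(Q) = -Q/2 (n(Q) = -(Q + Q)/4 = -Q/2)
((-2 - 1*19)*p(9) + n(-54))/(-4734 + ((146 - 674) + 472)) = ((-2 - 1*19)*9 - ½*(-54))/(-4734 + ((146 - 674) + 472)) = ((-2 - 19)*9 + 27)/(-4734 + (-528 + 472)) = (-21*9 + 27)/(-4734 - 56) = (-189 + 27)/(-4790) = -162*(-1/4790) = 81/2395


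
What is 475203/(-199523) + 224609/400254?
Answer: -145387240055/79859878842 ≈ -1.8205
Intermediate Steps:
475203/(-199523) + 224609/400254 = 475203*(-1/199523) + 224609*(1/400254) = -475203/199523 + 224609/400254 = -145387240055/79859878842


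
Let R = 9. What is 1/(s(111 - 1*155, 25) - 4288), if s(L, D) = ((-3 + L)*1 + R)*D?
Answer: -1/5238 ≈ -0.00019091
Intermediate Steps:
s(L, D) = D*(6 + L) (s(L, D) = ((-3 + L)*1 + 9)*D = ((-3 + L) + 9)*D = (6 + L)*D = D*(6 + L))
1/(s(111 - 1*155, 25) - 4288) = 1/(25*(6 + (111 - 1*155)) - 4288) = 1/(25*(6 + (111 - 155)) - 4288) = 1/(25*(6 - 44) - 4288) = 1/(25*(-38) - 4288) = 1/(-950 - 4288) = 1/(-5238) = -1/5238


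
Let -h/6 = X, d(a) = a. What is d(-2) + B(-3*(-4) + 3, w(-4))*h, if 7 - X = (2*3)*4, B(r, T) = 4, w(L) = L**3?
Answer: 406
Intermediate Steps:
X = -17 (X = 7 - 2*3*4 = 7 - 6*4 = 7 - 1*24 = 7 - 24 = -17)
h = 102 (h = -6*(-17) = 102)
d(-2) + B(-3*(-4) + 3, w(-4))*h = -2 + 4*102 = -2 + 408 = 406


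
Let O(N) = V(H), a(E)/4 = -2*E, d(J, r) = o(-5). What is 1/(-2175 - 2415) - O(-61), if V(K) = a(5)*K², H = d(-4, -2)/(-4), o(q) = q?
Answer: 143437/2295 ≈ 62.500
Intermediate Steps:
d(J, r) = -5
a(E) = -8*E (a(E) = 4*(-2*E) = -8*E)
H = 5/4 (H = -5/(-4) = -5*(-¼) = 5/4 ≈ 1.2500)
V(K) = -40*K² (V(K) = (-8*5)*K² = -40*K²)
O(N) = -125/2 (O(N) = -40*(5/4)² = -40*25/16 = -125/2)
1/(-2175 - 2415) - O(-61) = 1/(-2175 - 2415) - 1*(-125/2) = 1/(-4590) + 125/2 = -1/4590 + 125/2 = 143437/2295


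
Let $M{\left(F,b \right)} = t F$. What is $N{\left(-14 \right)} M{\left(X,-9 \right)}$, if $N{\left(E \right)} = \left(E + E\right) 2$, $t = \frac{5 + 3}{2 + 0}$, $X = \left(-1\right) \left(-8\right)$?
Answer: $-1792$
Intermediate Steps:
$X = 8$
$t = 4$ ($t = \frac{8}{2} = 8 \cdot \frac{1}{2} = 4$)
$N{\left(E \right)} = 4 E$ ($N{\left(E \right)} = 2 E 2 = 4 E$)
$M{\left(F,b \right)} = 4 F$
$N{\left(-14 \right)} M{\left(X,-9 \right)} = 4 \left(-14\right) 4 \cdot 8 = \left(-56\right) 32 = -1792$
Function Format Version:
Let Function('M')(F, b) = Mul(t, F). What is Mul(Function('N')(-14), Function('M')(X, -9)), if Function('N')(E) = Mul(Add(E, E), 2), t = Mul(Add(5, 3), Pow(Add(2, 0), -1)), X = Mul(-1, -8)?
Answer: -1792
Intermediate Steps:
X = 8
t = 4 (t = Mul(8, Pow(2, -1)) = Mul(8, Rational(1, 2)) = 4)
Function('N')(E) = Mul(4, E) (Function('N')(E) = Mul(Mul(2, E), 2) = Mul(4, E))
Function('M')(F, b) = Mul(4, F)
Mul(Function('N')(-14), Function('M')(X, -9)) = Mul(Mul(4, -14), Mul(4, 8)) = Mul(-56, 32) = -1792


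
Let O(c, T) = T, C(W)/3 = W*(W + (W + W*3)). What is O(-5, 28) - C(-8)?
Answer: -932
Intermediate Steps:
C(W) = 15*W**2 (C(W) = 3*(W*(W + (W + W*3))) = 3*(W*(W + (W + 3*W))) = 3*(W*(W + 4*W)) = 3*(W*(5*W)) = 3*(5*W**2) = 15*W**2)
O(-5, 28) - C(-8) = 28 - 15*(-8)**2 = 28 - 15*64 = 28 - 1*960 = 28 - 960 = -932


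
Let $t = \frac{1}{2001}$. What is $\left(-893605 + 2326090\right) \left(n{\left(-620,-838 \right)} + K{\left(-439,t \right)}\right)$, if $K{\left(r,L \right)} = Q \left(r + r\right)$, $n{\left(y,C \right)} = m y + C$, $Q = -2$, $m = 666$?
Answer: $-590186684970$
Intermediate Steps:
$t = \frac{1}{2001} \approx 0.00049975$
$n{\left(y,C \right)} = C + 666 y$ ($n{\left(y,C \right)} = 666 y + C = C + 666 y$)
$K{\left(r,L \right)} = - 4 r$ ($K{\left(r,L \right)} = - 2 \left(r + r\right) = - 2 \cdot 2 r = - 4 r$)
$\left(-893605 + 2326090\right) \left(n{\left(-620,-838 \right)} + K{\left(-439,t \right)}\right) = \left(-893605 + 2326090\right) \left(\left(-838 + 666 \left(-620\right)\right) - -1756\right) = 1432485 \left(\left(-838 - 412920\right) + 1756\right) = 1432485 \left(-413758 + 1756\right) = 1432485 \left(-412002\right) = -590186684970$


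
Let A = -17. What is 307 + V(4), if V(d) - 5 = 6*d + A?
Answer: 319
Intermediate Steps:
V(d) = -12 + 6*d (V(d) = 5 + (6*d - 17) = 5 + (-17 + 6*d) = -12 + 6*d)
307 + V(4) = 307 + (-12 + 6*4) = 307 + (-12 + 24) = 307 + 12 = 319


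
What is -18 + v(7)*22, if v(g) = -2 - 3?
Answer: -128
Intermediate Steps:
v(g) = -5
-18 + v(7)*22 = -18 - 5*22 = -18 - 110 = -128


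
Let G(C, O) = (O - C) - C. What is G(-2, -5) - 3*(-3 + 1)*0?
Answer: -1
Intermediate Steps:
G(C, O) = O - 2*C
G(-2, -5) - 3*(-3 + 1)*0 = (-5 - 2*(-2)) - 3*(-3 + 1)*0 = (-5 + 4) - 3*(-2)*0 = -1 + 6*0 = -1 + 0 = -1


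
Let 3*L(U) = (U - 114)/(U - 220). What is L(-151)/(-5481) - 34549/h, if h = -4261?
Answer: 3976603144/490445361 ≈ 8.1082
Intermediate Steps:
L(U) = (-114 + U)/(3*(-220 + U)) (L(U) = ((U - 114)/(U - 220))/3 = ((-114 + U)/(-220 + U))/3 = (-114 + U)/(3*(-220 + U)))
L(-151)/(-5481) - 34549/h = ((-114 - 151)/(3*(-220 - 151)))/(-5481) - 34549/(-4261) = ((1/3)*(-265)/(-371))*(-1/5481) - 34549*(-1/4261) = ((1/3)*(-1/371)*(-265))*(-1/5481) + 34549/4261 = (5/21)*(-1/5481) + 34549/4261 = -5/115101 + 34549/4261 = 3976603144/490445361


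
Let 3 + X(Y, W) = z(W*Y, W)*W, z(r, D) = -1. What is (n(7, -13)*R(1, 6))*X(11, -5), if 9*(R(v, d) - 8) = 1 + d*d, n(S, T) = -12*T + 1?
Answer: 34226/9 ≈ 3802.9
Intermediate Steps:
n(S, T) = 1 - 12*T
X(Y, W) = -3 - W
R(v, d) = 73/9 + d²/9 (R(v, d) = 8 + (1 + d*d)/9 = 8 + (1 + d²)/9 = 8 + (⅑ + d²/9) = 73/9 + d²/9)
(n(7, -13)*R(1, 6))*X(11, -5) = ((1 - 12*(-13))*(73/9 + (⅑)*6²))*(-3 - 1*(-5)) = ((1 + 156)*(73/9 + (⅑)*36))*(-3 + 5) = (157*(73/9 + 4))*2 = (157*(109/9))*2 = (17113/9)*2 = 34226/9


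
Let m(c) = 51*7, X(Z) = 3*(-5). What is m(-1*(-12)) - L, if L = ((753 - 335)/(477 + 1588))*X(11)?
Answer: 148695/413 ≈ 360.04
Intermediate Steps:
X(Z) = -15
m(c) = 357
L = -1254/413 (L = ((753 - 335)/(477 + 1588))*(-15) = (418/2065)*(-15) = -1254/413 ≈ -3.0363)
m(-1*(-12)) - L = 357 - 1*(-1254/413) = 357 + 1254/413 = 148695/413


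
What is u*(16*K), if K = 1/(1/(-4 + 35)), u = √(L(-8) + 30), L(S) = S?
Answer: 496*√22 ≈ 2326.4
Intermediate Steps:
u = √22 (u = √(-8 + 30) = √22 ≈ 4.6904)
K = 31 (K = 1/(1/31) = 31)
u*(16*K) = √22*(16*31) = √22*496 = 496*√22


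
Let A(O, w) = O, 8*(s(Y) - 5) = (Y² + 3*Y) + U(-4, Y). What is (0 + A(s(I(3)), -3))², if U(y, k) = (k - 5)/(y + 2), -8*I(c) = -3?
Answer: 7778521/262144 ≈ 29.673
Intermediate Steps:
I(c) = 3/8 (I(c) = -⅛*(-3) = 3/8)
U(y, k) = (-5 + k)/(2 + y)
s(Y) = 85/16 + Y²/8 + 5*Y/16 (s(Y) = 5 + ((Y² + 3*Y) + (-5 + Y)/(2 - 4))/8 = 5 + ((Y² + 3*Y) + (-5 + Y)/(-2))/8 = 5 + ((Y² + 3*Y) - (-5 + Y)/2)/8 = 5 + ((Y² + 3*Y) + (5/2 - Y/2))/8 = 5 + (5/2 + Y² + 5*Y/2)/8 = 5 + (5/16 + Y²/8 + 5*Y/16) = 85/16 + Y²/8 + 5*Y/16)
(0 + A(s(I(3)), -3))² = (0 + (85/16 + (3/8)²/8 + (5/16)*(3/8)))² = (0 + (85/16 + (⅛)*(9/64) + 15/128))² = (0 + (85/16 + 9/512 + 15/128))² = (0 + 2789/512)² = (2789/512)² = 7778521/262144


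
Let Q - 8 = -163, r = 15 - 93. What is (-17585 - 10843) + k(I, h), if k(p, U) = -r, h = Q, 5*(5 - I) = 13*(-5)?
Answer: -28350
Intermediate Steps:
I = 18 (I = 5 - 13*(-5)/5 = 5 - ⅕*(-65) = 5 + 13 = 18)
r = -78
Q = -155 (Q = 8 - 163 = -155)
h = -155
k(p, U) = 78 (k(p, U) = -1*(-78) = 78)
(-17585 - 10843) + k(I, h) = (-17585 - 10843) + 78 = -28428 + 78 = -28350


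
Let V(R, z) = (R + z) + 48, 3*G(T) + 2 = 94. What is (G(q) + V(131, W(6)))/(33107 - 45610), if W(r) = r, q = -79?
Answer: -647/37509 ≈ -0.017249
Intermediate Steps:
G(T) = 92/3 (G(T) = -2/3 + (1/3)*94 = -2/3 + 94/3 = 92/3)
V(R, z) = 48 + R + z
(G(q) + V(131, W(6)))/(33107 - 45610) = (92/3 + (48 + 131 + 6))/(33107 - 45610) = (92/3 + 185)/(-12503) = (647/3)*(-1/12503) = -647/37509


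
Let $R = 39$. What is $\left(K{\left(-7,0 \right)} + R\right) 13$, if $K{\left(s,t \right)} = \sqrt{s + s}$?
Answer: $507 + 13 i \sqrt{14} \approx 507.0 + 48.642 i$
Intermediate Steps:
$K{\left(s,t \right)} = \sqrt{2} \sqrt{s}$ ($K{\left(s,t \right)} = \sqrt{2 s} = \sqrt{2} \sqrt{s}$)
$\left(K{\left(-7,0 \right)} + R\right) 13 = \left(\sqrt{2} \sqrt{-7} + 39\right) 13 = \left(\sqrt{2} i \sqrt{7} + 39\right) 13 = \left(i \sqrt{14} + 39\right) 13 = \left(39 + i \sqrt{14}\right) 13 = 507 + 13 i \sqrt{14}$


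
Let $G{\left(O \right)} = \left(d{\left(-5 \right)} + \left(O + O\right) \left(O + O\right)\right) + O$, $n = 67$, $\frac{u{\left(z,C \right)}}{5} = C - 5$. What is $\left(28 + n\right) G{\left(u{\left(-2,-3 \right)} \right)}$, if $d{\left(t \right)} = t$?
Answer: $603725$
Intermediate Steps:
$u{\left(z,C \right)} = -25 + 5 C$ ($u{\left(z,C \right)} = 5 \left(C - 5\right) = 5 \left(-5 + C\right) = -25 + 5 C$)
$G{\left(O \right)} = -5 + O + 4 O^{2}$ ($G{\left(O \right)} = \left(-5 + \left(O + O\right) \left(O + O\right)\right) + O = \left(-5 + 2 O 2 O\right) + O = \left(-5 + 4 O^{2}\right) + O = -5 + O + 4 O^{2}$)
$\left(28 + n\right) G{\left(u{\left(-2,-3 \right)} \right)} = \left(28 + 67\right) \left(-5 + \left(-25 + 5 \left(-3\right)\right) + 4 \left(-25 + 5 \left(-3\right)\right)^{2}\right) = 95 \left(-5 - 40 + 4 \left(-25 - 15\right)^{2}\right) = 95 \left(-5 - 40 + 4 \left(-40\right)^{2}\right) = 95 \left(-5 - 40 + 4 \cdot 1600\right) = 95 \left(-5 - 40 + 6400\right) = 95 \cdot 6355 = 603725$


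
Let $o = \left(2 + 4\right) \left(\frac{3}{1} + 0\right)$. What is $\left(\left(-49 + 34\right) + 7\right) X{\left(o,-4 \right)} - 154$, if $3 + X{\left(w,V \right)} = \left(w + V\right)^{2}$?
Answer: $-1698$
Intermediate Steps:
$o = 18$ ($o = 6 \left(3 \cdot 1 + 0\right) = 6 \left(3 + 0\right) = 6 \cdot 3 = 18$)
$X{\left(w,V \right)} = -3 + \left(V + w\right)^{2}$ ($X{\left(w,V \right)} = -3 + \left(w + V\right)^{2} = -3 + \left(V + w\right)^{2}$)
$\left(\left(-49 + 34\right) + 7\right) X{\left(o,-4 \right)} - 154 = \left(\left(-49 + 34\right) + 7\right) \left(-3 + \left(-4 + 18\right)^{2}\right) - 154 = \left(-15 + 7\right) \left(-3 + 14^{2}\right) - 154 = - 8 \left(-3 + 196\right) - 154 = \left(-8\right) 193 - 154 = -1544 - 154 = -1698$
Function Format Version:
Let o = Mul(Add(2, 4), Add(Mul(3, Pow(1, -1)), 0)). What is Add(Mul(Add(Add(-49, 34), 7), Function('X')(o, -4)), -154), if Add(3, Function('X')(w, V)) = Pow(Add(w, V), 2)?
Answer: -1698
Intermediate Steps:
o = 18 (o = Mul(6, Add(Mul(3, 1), 0)) = Mul(6, Add(3, 0)) = Mul(6, 3) = 18)
Function('X')(w, V) = Add(-3, Pow(Add(V, w), 2)) (Function('X')(w, V) = Add(-3, Pow(Add(w, V), 2)) = Add(-3, Pow(Add(V, w), 2)))
Add(Mul(Add(Add(-49, 34), 7), Function('X')(o, -4)), -154) = Add(Mul(Add(Add(-49, 34), 7), Add(-3, Pow(Add(-4, 18), 2))), -154) = Add(Mul(Add(-15, 7), Add(-3, Pow(14, 2))), -154) = Add(Mul(-8, Add(-3, 196)), -154) = Add(Mul(-8, 193), -154) = Add(-1544, -154) = -1698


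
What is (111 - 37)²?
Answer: 5476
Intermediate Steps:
(111 - 37)² = 74² = 5476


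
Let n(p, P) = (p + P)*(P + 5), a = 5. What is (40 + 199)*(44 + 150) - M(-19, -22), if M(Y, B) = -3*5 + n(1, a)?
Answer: 46321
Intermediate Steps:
n(p, P) = (5 + P)*(P + p) (n(p, P) = (P + p)*(5 + P) = (5 + P)*(P + p))
M(Y, B) = 45 (M(Y, B) = -3*5 + (5² + 5*5 + 5*1 + 5*1) = -15 + (25 + 25 + 5 + 5) = -15 + 60 = 45)
(40 + 199)*(44 + 150) - M(-19, -22) = (40 + 199)*(44 + 150) - 1*45 = 239*194 - 45 = 46366 - 45 = 46321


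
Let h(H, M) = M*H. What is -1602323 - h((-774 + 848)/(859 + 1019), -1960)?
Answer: -1504508777/939 ≈ -1.6022e+6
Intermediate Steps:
h(H, M) = H*M
-1602323 - h((-774 + 848)/(859 + 1019), -1960) = -1602323 - (-774 + 848)/(859 + 1019)*(-1960) = -1602323 - 74/1878*(-1960) = -1602323 - 74*(1/1878)*(-1960) = -1602323 - 37*(-1960)/939 = -1602323 - 1*(-72520/939) = -1602323 + 72520/939 = -1504508777/939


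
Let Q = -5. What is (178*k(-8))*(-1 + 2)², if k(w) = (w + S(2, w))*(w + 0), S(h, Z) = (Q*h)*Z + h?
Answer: -105376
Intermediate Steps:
S(h, Z) = h - 5*Z*h (S(h, Z) = (-5*h)*Z + h = -5*Z*h + h = h - 5*Z*h)
k(w) = w*(2 - 9*w) (k(w) = (w + 2*(1 - 5*w))*(w + 0) = (w + (2 - 10*w))*w = (2 - 9*w)*w = w*(2 - 9*w))
(178*k(-8))*(-1 + 2)² = (178*(-8*(2 - 9*(-8))))*(-1 + 2)² = (178*(-8*(2 + 72)))*1² = (178*(-8*74))*1 = (178*(-592))*1 = -105376*1 = -105376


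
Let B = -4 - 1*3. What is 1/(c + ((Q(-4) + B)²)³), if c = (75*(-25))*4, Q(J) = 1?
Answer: 1/39156 ≈ 2.5539e-5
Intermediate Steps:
B = -7 (B = -4 - 3 = -7)
c = -7500 (c = -1875*4 = -7500)
1/(c + ((Q(-4) + B)²)³) = 1/(-7500 + ((1 - 7)²)³) = 1/(-7500 + ((-6)²)³) = 1/(-7500 + 36³) = 1/(-7500 + 46656) = 1/39156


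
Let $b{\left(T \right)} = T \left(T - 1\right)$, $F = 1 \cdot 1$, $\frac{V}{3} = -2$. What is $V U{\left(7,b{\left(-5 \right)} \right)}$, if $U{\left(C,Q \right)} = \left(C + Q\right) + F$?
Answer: $-228$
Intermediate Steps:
$V = -6$ ($V = 3 \left(-2\right) = -6$)
$F = 1$
$b{\left(T \right)} = T \left(-1 + T\right)$
$U{\left(C,Q \right)} = 1 + C + Q$ ($U{\left(C,Q \right)} = \left(C + Q\right) + 1 = 1 + C + Q$)
$V U{\left(7,b{\left(-5 \right)} \right)} = - 6 \left(1 + 7 - 5 \left(-1 - 5\right)\right) = - 6 \left(1 + 7 - -30\right) = - 6 \left(1 + 7 + 30\right) = \left(-6\right) 38 = -228$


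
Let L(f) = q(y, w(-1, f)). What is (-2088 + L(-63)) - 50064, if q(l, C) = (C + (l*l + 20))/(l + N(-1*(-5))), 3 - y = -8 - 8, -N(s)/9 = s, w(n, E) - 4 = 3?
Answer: -678170/13 ≈ -52167.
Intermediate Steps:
w(n, E) = 7 (w(n, E) = 4 + 3 = 7)
N(s) = -9*s
y = 19 (y = 3 - (-8 - 8) = 3 - 1*(-16) = 3 + 16 = 19)
q(l, C) = (20 + C + l²)/(-45 + l) (q(l, C) = (C + (l*l + 20))/(l - (-9)*(-5)) = (C + (l² + 20))/(l - 9*5) = (C + (20 + l²))/(l - 45) = (20 + C + l²)/(-45 + l))
L(f) = -194/13 (L(f) = (20 + 7 + 19²)/(-45 + 19) = (20 + 7 + 361)/(-26) = -1/26*388 = -194/13)
(-2088 + L(-63)) - 50064 = (-2088 - 194/13) - 50064 = -27338/13 - 50064 = -678170/13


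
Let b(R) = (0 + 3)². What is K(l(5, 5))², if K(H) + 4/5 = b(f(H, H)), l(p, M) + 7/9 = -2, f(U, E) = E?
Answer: 1681/25 ≈ 67.240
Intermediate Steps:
l(p, M) = -25/9 (l(p, M) = -7/9 - 2 = -25/9)
b(R) = 9 (b(R) = 3² = 9)
K(H) = 41/5 (K(H) = -⅘ + 9 = 41/5)
K(l(5, 5))² = (41/5)² = 1681/25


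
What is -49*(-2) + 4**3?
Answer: 162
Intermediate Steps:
-49*(-2) + 4**3 = 98 + 64 = 162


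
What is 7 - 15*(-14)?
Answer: 217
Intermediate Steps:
7 - 15*(-14) = 7 + 210 = 217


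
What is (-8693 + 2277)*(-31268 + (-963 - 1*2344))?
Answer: 221833200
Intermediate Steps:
(-8693 + 2277)*(-31268 + (-963 - 1*2344)) = -6416*(-31268 + (-963 - 2344)) = -6416*(-31268 - 3307) = -6416*(-34575) = 221833200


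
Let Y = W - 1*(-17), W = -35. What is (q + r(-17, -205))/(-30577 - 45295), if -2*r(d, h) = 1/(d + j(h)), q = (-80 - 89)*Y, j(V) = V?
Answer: -1350649/33687168 ≈ -0.040094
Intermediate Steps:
Y = -18 (Y = -35 - 1*(-17) = -35 + 17 = -18)
q = 3042 (q = (-80 - 89)*(-18) = -169*(-18) = 3042)
r(d, h) = -1/(2*(d + h))
(q + r(-17, -205))/(-30577 - 45295) = (3042 - 1/(2*(-17) + 2*(-205)))/(-30577 - 45295) = (3042 - 1/(-34 - 410))/(-75872) = (3042 - 1/(-444))*(-1/75872) = (3042 - 1*(-1/444))*(-1/75872) = (3042 + 1/444)*(-1/75872) = (1350649/444)*(-1/75872) = -1350649/33687168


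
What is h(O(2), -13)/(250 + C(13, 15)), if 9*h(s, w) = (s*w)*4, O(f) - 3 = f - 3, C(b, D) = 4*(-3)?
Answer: -52/1071 ≈ -0.048553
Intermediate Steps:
C(b, D) = -12
O(f) = f (O(f) = 3 + (f - 3) = 3 + (-3 + f) = f)
h(s, w) = 4*s*w/9 (h(s, w) = ((s*w)*4)/9 = (4*s*w)/9 = 4*s*w/9)
h(O(2), -13)/(250 + C(13, 15)) = ((4/9)*2*(-13))/(250 - 12) = -104/9/238 = -104/9*1/238 = -52/1071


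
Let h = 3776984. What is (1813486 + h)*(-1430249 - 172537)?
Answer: -8960327049420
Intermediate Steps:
(1813486 + h)*(-1430249 - 172537) = (1813486 + 3776984)*(-1430249 - 172537) = 5590470*(-1602786) = -8960327049420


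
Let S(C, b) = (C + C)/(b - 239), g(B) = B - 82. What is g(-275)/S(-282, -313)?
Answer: -16422/47 ≈ -349.40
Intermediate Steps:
g(B) = -82 + B
S(C, b) = 2*C/(-239 + b) (S(C, b) = (2*C)/(-239 + b) = 2*C/(-239 + b))
g(-275)/S(-282, -313) = (-82 - 275)/((2*(-282)/(-239 - 313))) = -357/(2*(-282)/(-552)) = -357/(2*(-282)*(-1/552)) = -357/47/46 = -357*46/47 = -16422/47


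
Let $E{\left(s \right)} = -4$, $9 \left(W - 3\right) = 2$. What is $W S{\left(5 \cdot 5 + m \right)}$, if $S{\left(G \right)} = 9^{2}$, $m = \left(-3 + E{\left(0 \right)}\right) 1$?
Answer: $261$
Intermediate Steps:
$W = \frac{29}{9}$ ($W = 3 + \frac{1}{9} \cdot 2 = 3 + \frac{2}{9} = \frac{29}{9} \approx 3.2222$)
$m = -7$ ($m = \left(-3 - 4\right) 1 = \left(-7\right) 1 = -7$)
$S{\left(G \right)} = 81$
$W S{\left(5 \cdot 5 + m \right)} = \frac{29}{9} \cdot 81 = 261$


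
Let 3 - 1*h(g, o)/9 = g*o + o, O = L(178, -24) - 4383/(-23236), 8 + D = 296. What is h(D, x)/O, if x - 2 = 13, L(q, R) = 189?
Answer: -100658352/488443 ≈ -206.08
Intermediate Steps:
D = 288 (D = -8 + 296 = 288)
x = 15 (x = 2 + 13 = 15)
O = 4395987/23236 (O = 189 - 4383/(-23236) = 189 - 4383*(-1)/23236 = 189 - 1*(-4383/23236) = 189 + 4383/23236 = 4395987/23236 ≈ 189.19)
h(g, o) = 27 - 9*o - 9*g*o (h(g, o) = 27 - 9*(g*o + o) = 27 - 9*(o + g*o) = 27 + (-9*o - 9*g*o) = 27 - 9*o - 9*g*o)
h(D, x)/O = (27 - 9*15 - 9*288*15)/(4395987/23236) = (27 - 135 - 38880)*(23236/4395987) = -38988*23236/4395987 = -100658352/488443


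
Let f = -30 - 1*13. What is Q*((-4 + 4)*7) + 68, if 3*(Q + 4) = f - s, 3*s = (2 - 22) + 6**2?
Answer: 68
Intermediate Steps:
s = 16/3 (s = ((2 - 22) + 6**2)/3 = (-20 + 36)/3 = (1/3)*16 = 16/3 ≈ 5.3333)
f = -43 (f = -30 - 13 = -43)
Q = -181/9 (Q = -4 + (-43 - 1*16/3)/3 = -4 + (-43 - 16/3)/3 = -4 + (1/3)*(-145/3) = -4 - 145/9 = -181/9 ≈ -20.111)
Q*((-4 + 4)*7) + 68 = -181*(-4 + 4)*7/9 + 68 = -0*7 + 68 = -181/9*0 + 68 = 0 + 68 = 68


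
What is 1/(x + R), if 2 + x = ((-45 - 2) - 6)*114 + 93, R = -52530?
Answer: -1/58481 ≈ -1.7100e-5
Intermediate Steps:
x = -5951 (x = -2 + (((-45 - 2) - 6)*114 + 93) = -2 + ((-47 - 6)*114 + 93) = -2 + (-53*114 + 93) = -2 + (-6042 + 93) = -2 - 5949 = -5951)
1/(x + R) = 1/(-5951 - 52530) = 1/(-58481) = -1/58481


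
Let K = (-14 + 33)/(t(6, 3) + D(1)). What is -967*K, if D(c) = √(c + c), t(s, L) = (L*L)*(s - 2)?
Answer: -330714/647 + 18373*√2/1294 ≈ -491.07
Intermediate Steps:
t(s, L) = L²*(-2 + s)
D(c) = √2*√c (D(c) = √(2*c) = √2*√c)
K = 19/(36 + √2) (K = (-14 + 33)/(3²*(-2 + 6) + √2*√1) = 19/(9*4 + √2*1) = 19/(36 + √2) ≈ 0.50783)
-967*K = -967*(342/647 - 19*√2/1294) = -330714/647 + 18373*√2/1294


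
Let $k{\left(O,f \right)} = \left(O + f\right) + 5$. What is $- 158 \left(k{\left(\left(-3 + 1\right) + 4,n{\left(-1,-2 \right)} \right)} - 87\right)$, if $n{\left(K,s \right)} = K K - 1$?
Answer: $12640$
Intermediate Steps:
$n{\left(K,s \right)} = -1 + K^{2}$ ($n{\left(K,s \right)} = K^{2} - 1 = -1 + K^{2}$)
$k{\left(O,f \right)} = 5 + O + f$
$- 158 \left(k{\left(\left(-3 + 1\right) + 4,n{\left(-1,-2 \right)} \right)} - 87\right) = - 158 \left(\left(5 + \left(\left(-3 + 1\right) + 4\right) - \left(1 - \left(-1\right)^{2}\right)\right) - 87\right) = - 158 \left(\left(5 + \left(-2 + 4\right) + \left(-1 + 1\right)\right) - 87\right) = - 158 \left(\left(5 + 2 + 0\right) - 87\right) = - 158 \left(7 - 87\right) = \left(-158\right) \left(-80\right) = 12640$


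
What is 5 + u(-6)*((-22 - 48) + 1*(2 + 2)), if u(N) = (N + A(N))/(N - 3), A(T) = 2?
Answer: -73/3 ≈ -24.333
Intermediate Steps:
u(N) = (2 + N)/(-3 + N) (u(N) = (N + 2)/(N - 3) = (2 + N)/(-3 + N))
5 + u(-6)*((-22 - 48) + 1*(2 + 2)) = 5 + ((2 - 6)/(-3 - 6))*((-22 - 48) + 1*(2 + 2)) = 5 + (-4/(-9))*(-70 + 1*4) = 5 + (-⅑*(-4))*(-70 + 4) = 5 + (4/9)*(-66) = 5 - 88/3 = -73/3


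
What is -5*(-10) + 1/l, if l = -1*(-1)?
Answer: 51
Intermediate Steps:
l = 1
-5*(-10) + 1/l = -5*(-10) + 1/1 = 50 + 1 = 51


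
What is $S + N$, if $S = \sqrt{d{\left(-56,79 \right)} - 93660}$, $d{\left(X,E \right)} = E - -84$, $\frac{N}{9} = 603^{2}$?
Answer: $3272481 + i \sqrt{93497} \approx 3.2725 \cdot 10^{6} + 305.77 i$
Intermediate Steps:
$N = 3272481$ ($N = 9 \cdot 603^{2} = 9 \cdot 363609 = 3272481$)
$d{\left(X,E \right)} = 84 + E$ ($d{\left(X,E \right)} = E + 84 = 84 + E$)
$S = i \sqrt{93497}$ ($S = \sqrt{\left(84 + 79\right) - 93660} = \sqrt{163 - 93660} = \sqrt{-93497} = i \sqrt{93497} \approx 305.77 i$)
$S + N = i \sqrt{93497} + 3272481 = 3272481 + i \sqrt{93497}$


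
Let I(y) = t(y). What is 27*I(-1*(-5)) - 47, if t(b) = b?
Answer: 88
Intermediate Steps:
I(y) = y
27*I(-1*(-5)) - 47 = 27*(-1*(-5)) - 47 = 27*5 - 47 = 135 - 47 = 88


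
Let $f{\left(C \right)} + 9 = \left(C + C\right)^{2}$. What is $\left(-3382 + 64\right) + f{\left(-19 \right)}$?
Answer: $-1883$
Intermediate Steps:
$f{\left(C \right)} = -9 + 4 C^{2}$ ($f{\left(C \right)} = -9 + \left(C + C\right)^{2} = -9 + \left(2 C\right)^{2} = -9 + 4 C^{2}$)
$\left(-3382 + 64\right) + f{\left(-19 \right)} = \left(-3382 + 64\right) - \left(9 - 4 \left(-19\right)^{2}\right) = -3318 + \left(-9 + 4 \cdot 361\right) = -3318 + \left(-9 + 1444\right) = -3318 + 1435 = -1883$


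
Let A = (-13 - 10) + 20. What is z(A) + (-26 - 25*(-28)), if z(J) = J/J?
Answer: 675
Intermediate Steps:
A = -3 (A = -23 + 20 = -3)
z(J) = 1
z(A) + (-26 - 25*(-28)) = 1 + (-26 - 25*(-28)) = 1 + (-26 + 700) = 1 + 674 = 675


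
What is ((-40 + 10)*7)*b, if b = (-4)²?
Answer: -3360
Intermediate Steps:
b = 16
((-40 + 10)*7)*b = ((-40 + 10)*7)*16 = -30*7*16 = -210*16 = -3360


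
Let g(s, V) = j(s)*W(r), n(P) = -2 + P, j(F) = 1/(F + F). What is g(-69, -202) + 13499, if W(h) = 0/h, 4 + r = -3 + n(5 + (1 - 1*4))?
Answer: 13499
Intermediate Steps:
j(F) = 1/(2*F)
r = -7 (r = -4 + (-3 + (-2 + (5 + (1 - 1*4)))) = -4 + (-3 + (-2 + (5 + (1 - 4)))) = -4 + (-3 + (-2 + (5 - 3))) = -4 + (-3 + (-2 + 2)) = -4 + (-3 + 0) = -4 - 3 = -7)
W(h) = 0
g(s, V) = 0 (g(s, V) = (1/(2*s))*0 = 0)
g(-69, -202) + 13499 = 0 + 13499 = 13499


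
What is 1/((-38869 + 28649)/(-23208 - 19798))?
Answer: 21503/5110 ≈ 4.2080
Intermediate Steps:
1/((-38869 + 28649)/(-23208 - 19798)) = 1/(-10220/(-43006)) = 1/(-10220*(-1/43006)) = 1/(5110/21503) = 21503/5110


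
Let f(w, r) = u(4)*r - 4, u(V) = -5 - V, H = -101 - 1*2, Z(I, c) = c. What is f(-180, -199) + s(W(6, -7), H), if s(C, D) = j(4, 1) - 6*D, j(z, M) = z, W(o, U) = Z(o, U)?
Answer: 2409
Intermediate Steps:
H = -103 (H = -101 - 2 = -103)
W(o, U) = U
s(C, D) = 4 - 6*D
f(w, r) = -4 - 9*r (f(w, r) = (-5 - 1*4)*r - 4 = (-5 - 4)*r - 4 = -9*r - 4 = -4 - 9*r)
f(-180, -199) + s(W(6, -7), H) = (-4 - 9*(-199)) + (4 - 6*(-103)) = (-4 + 1791) + (4 + 618) = 1787 + 622 = 2409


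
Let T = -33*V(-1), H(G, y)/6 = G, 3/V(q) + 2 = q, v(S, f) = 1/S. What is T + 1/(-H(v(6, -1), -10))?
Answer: 32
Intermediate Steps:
V(q) = 3/(-2 + q)
H(G, y) = 6*G
T = 33 (T = -99/(-2 - 1) = -99/(-3) = -99*(-1)/3 = -33*(-1) = 33)
T + 1/(-H(v(6, -1), -10)) = 33 + 1/(-6/6) = 33 + 1/(-1*1) = 33 + 1/(-1) = 33 - 1 = 32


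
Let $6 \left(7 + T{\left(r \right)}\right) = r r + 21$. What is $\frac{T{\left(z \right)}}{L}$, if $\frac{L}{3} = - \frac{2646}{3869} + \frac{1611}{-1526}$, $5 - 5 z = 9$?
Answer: $\frac{1502591923}{2310919875} \approx 0.65021$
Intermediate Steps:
$z = - \frac{4}{5}$ ($z = 1 - \frac{9}{5} = - \frac{4}{5} \approx -0.8$)
$L = - \frac{30812265}{5904094}$ ($L = 3 \left(- \frac{2646}{3869} + \frac{1611}{-1526}\right) = 3 \left(\left(-2646\right) \frac{1}{3869} + 1611 \left(- \frac{1}{1526}\right)\right) = 3 \left(- \frac{2646}{3869} - \frac{1611}{1526}\right) = 3 \left(- \frac{10270755}{5904094}\right) = - \frac{30812265}{5904094} \approx -5.2188$)
$T{\left(r \right)} = - \frac{7}{2} + \frac{r^{2}}{6}$ ($T{\left(r \right)} = -7 + \frac{r r + 21}{6} = -7 + \frac{r^{2} + 21}{6} = -7 + \frac{21 + r^{2}}{6} = -7 + \left(\frac{7}{2} + \frac{r^{2}}{6}\right) = - \frac{7}{2} + \frac{r^{2}}{6}$)
$\frac{T{\left(z \right)}}{L} = \frac{- \frac{7}{2} + \frac{\left(- \frac{4}{5}\right)^{2}}{6}}{- \frac{30812265}{5904094}} = \left(- \frac{7}{2} + \frac{1}{6} \cdot \frac{16}{25}\right) \left(- \frac{5904094}{30812265}\right) = \left(- \frac{7}{2} + \frac{8}{75}\right) \left(- \frac{5904094}{30812265}\right) = \left(- \frac{509}{150}\right) \left(- \frac{5904094}{30812265}\right) = \frac{1502591923}{2310919875}$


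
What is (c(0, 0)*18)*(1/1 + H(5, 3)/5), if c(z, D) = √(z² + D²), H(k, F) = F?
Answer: 0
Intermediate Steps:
c(z, D) = √(D² + z²)
(c(0, 0)*18)*(1/1 + H(5, 3)/5) = (√(0² + 0²)*18)*(1/1 + 3/5) = (√(0 + 0)*18)*(1*1 + 3*(⅕)) = (√0*18)*(1 + ⅗) = (0*18)*(8/5) = 0*(8/5) = 0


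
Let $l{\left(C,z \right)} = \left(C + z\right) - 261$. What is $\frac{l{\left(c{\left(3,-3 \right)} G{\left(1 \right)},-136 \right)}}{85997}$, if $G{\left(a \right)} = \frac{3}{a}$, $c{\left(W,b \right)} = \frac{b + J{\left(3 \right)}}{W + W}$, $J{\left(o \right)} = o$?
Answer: $- \frac{397}{85997} \approx -0.0046164$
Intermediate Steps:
$c{\left(W,b \right)} = \frac{3 + b}{2 W}$ ($c{\left(W,b \right)} = \frac{b + 3}{W + W} = \frac{3 + b}{2 W}$)
$l{\left(C,z \right)} = -261 + C + z$
$\frac{l{\left(c{\left(3,-3 \right)} G{\left(1 \right)},-136 \right)}}{85997} = \frac{-261 + \frac{3 - 3}{2 \cdot 3} \cdot \frac{3}{1} - 136}{85997} = \left(-261 + \frac{1}{2} \cdot \frac{1}{3} \cdot 0 \cdot 3 \cdot 1 - 136\right) \frac{1}{85997} = \left(-261 + 0 \cdot 3 - 136\right) \frac{1}{85997} = \left(-261 + 0 - 136\right) \frac{1}{85997} = \left(-397\right) \frac{1}{85997} = - \frac{397}{85997}$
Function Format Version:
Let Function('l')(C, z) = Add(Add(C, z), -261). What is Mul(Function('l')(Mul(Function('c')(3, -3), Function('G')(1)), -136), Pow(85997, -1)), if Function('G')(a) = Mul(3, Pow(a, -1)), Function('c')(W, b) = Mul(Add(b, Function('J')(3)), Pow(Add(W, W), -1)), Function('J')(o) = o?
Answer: Rational(-397, 85997) ≈ -0.0046164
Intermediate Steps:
Function('c')(W, b) = Mul(Rational(1, 2), Pow(W, -1), Add(3, b)) (Function('c')(W, b) = Mul(Add(b, 3), Pow(Add(W, W), -1)) = Mul(Add(3, b), Pow(Mul(2, W), -1)) = Mul(Add(3, b), Mul(Rational(1, 2), Pow(W, -1))) = Mul(Rational(1, 2), Pow(W, -1), Add(3, b)))
Function('l')(C, z) = Add(-261, C, z)
Mul(Function('l')(Mul(Function('c')(3, -3), Function('G')(1)), -136), Pow(85997, -1)) = Mul(Add(-261, Mul(Mul(Rational(1, 2), Pow(3, -1), Add(3, -3)), Mul(3, Pow(1, -1))), -136), Pow(85997, -1)) = Mul(Add(-261, Mul(Mul(Rational(1, 2), Rational(1, 3), 0), Mul(3, 1)), -136), Rational(1, 85997)) = Mul(Add(-261, Mul(0, 3), -136), Rational(1, 85997)) = Mul(Add(-261, 0, -136), Rational(1, 85997)) = Mul(-397, Rational(1, 85997)) = Rational(-397, 85997)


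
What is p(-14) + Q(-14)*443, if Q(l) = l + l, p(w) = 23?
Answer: -12381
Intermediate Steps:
Q(l) = 2*l
p(-14) + Q(-14)*443 = 23 + (2*(-14))*443 = 23 - 28*443 = 23 - 12404 = -12381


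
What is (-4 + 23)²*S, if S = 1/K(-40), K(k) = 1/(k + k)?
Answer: -28880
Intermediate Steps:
K(k) = 1/(2*k)
S = -80 (S = 1/((½)/(-40)) = 1/((½)*(-1/40)) = 1/(-1/80) = -80)
(-4 + 23)²*S = (-4 + 23)²*(-80) = 19²*(-80) = 361*(-80) = -28880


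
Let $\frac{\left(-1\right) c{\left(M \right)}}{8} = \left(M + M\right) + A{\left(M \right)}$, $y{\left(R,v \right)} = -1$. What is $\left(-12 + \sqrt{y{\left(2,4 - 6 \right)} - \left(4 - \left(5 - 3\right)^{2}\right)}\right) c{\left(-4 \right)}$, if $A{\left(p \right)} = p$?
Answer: $-1152 + 96 i \approx -1152.0 + 96.0 i$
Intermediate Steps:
$c{\left(M \right)} = - 24 M$ ($c{\left(M \right)} = - 8 \left(\left(M + M\right) + M\right) = - 8 \left(2 M + M\right) = - 8 \cdot 3 M = - 24 M$)
$\left(-12 + \sqrt{y{\left(2,4 - 6 \right)} - \left(4 - \left(5 - 3\right)^{2}\right)}\right) c{\left(-4 \right)} = \left(-12 + \sqrt{-1 - \left(4 - \left(5 - 3\right)^{2}\right)}\right) \left(\left(-24\right) \left(-4\right)\right) = \left(-12 + \sqrt{-1 - \left(4 - 2^{2}\right)}\right) 96 = \left(-12 + \sqrt{-1 + \left(-4 + 4\right)}\right) 96 = \left(-12 + \sqrt{-1 + 0}\right) 96 = \left(-12 + \sqrt{-1}\right) 96 = \left(-12 + i\right) 96 = -1152 + 96 i$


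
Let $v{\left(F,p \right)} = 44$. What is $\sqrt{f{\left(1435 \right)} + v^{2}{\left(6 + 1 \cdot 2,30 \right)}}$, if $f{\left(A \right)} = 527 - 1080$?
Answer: $\sqrt{1383} \approx 37.189$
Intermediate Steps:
$f{\left(A \right)} = -553$ ($f{\left(A \right)} = 527 - 1080 = -553$)
$\sqrt{f{\left(1435 \right)} + v^{2}{\left(6 + 1 \cdot 2,30 \right)}} = \sqrt{-553 + 44^{2}} = \sqrt{-553 + 1936} = \sqrt{1383}$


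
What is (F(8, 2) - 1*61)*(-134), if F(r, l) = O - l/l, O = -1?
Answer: 8442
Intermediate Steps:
F(r, l) = -2 (F(r, l) = -1 - l/l = -1 - 1*1 = -1 - 1 = -2)
(F(8, 2) - 1*61)*(-134) = (-2 - 1*61)*(-134) = (-2 - 61)*(-134) = -63*(-134) = 8442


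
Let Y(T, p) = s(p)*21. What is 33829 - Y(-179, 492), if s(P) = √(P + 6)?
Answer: 33829 - 21*√498 ≈ 33360.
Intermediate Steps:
s(P) = √(6 + P)
Y(T, p) = 21*√(6 + p) (Y(T, p) = √(6 + p)*21 = 21*√(6 + p))
33829 - Y(-179, 492) = 33829 - 21*√(6 + 492) = 33829 - 21*√498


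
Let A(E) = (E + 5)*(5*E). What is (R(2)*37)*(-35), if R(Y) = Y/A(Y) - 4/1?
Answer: 5143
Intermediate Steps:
A(E) = 5*E*(5 + E) (A(E) = (5 + E)*(5*E) = 5*E*(5 + E))
R(Y) = -4 + 1/(5*(5 + Y)) (R(Y) = Y/((5*Y*(5 + Y))) - 4/1 = Y*(1/(5*Y*(5 + Y))) - 4*1 = 1/(5*(5 + Y)) - 4 = -4 + 1/(5*(5 + Y)))
(R(2)*37)*(-35) = (((-99 - 20*2)/(5*(5 + 2)))*37)*(-35) = (((1/5)*(-99 - 40)/7)*37)*(-35) = (((1/5)*(1/7)*(-139))*37)*(-35) = -139/35*37*(-35) = -5143/35*(-35) = 5143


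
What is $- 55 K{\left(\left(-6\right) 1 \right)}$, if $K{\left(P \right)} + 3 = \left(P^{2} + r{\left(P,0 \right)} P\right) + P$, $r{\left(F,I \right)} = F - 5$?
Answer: $-5115$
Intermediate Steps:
$r{\left(F,I \right)} = -5 + F$
$K{\left(P \right)} = -3 + P + P^{2} + P \left(-5 + P\right)$ ($K{\left(P \right)} = -3 + \left(\left(P^{2} + \left(-5 + P\right) P\right) + P\right) = -3 + \left(\left(P^{2} + P \left(-5 + P\right)\right) + P\right) = -3 + \left(P + P^{2} + P \left(-5 + P\right)\right) = -3 + P + P^{2} + P \left(-5 + P\right)$)
$- 55 K{\left(\left(-6\right) 1 \right)} = - 55 \left(-3 - 4 \left(\left(-6\right) 1\right) + 2 \left(\left(-6\right) 1\right)^{2}\right) = - 55 \left(-3 - -24 + 2 \left(-6\right)^{2}\right) = - 55 \left(-3 + 24 + 2 \cdot 36\right) = - 55 \left(-3 + 24 + 72\right) = \left(-55\right) 93 = -5115$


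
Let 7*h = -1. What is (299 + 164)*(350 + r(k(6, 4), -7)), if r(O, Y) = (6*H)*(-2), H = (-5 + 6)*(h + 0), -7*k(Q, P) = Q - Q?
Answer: 1139906/7 ≈ 1.6284e+5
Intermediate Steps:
k(Q, P) = 0 (k(Q, P) = -(Q - Q)/7 = -1/7*0 = 0)
h = -1/7 (h = (1/7)*(-1) = -1/7 ≈ -0.14286)
H = -1/7 (H = (-5 + 6)*(-1/7 + 0) = 1*(-1/7) = -1/7 ≈ -0.14286)
r(O, Y) = 12/7 (r(O, Y) = (6*(-1/7))*(-2) = -6/7*(-2) = 12/7)
(299 + 164)*(350 + r(k(6, 4), -7)) = (299 + 164)*(350 + 12/7) = 463*(2462/7) = 1139906/7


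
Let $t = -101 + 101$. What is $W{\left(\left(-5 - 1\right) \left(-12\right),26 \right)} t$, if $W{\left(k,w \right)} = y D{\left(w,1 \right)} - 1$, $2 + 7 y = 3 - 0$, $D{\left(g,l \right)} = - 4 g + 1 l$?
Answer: $0$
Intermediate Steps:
$D{\left(g,l \right)} = l - 4 g$ ($D{\left(g,l \right)} = - 4 g + l = l - 4 g$)
$y = \frac{1}{7}$ ($y = - \frac{2}{7} + \frac{3 - 0}{7} = - \frac{2}{7} + \frac{3 + 0}{7} = - \frac{2}{7} + \frac{1}{7} \cdot 3 = - \frac{2}{7} + \frac{3}{7} = \frac{1}{7} \approx 0.14286$)
$W{\left(k,w \right)} = - \frac{6}{7} - \frac{4 w}{7}$ ($W{\left(k,w \right)} = \frac{1 - 4 w}{7} - 1 = \left(\frac{1}{7} - \frac{4 w}{7}\right) - 1 = - \frac{6}{7} - \frac{4 w}{7}$)
$t = 0$
$W{\left(\left(-5 - 1\right) \left(-12\right),26 \right)} t = \left(- \frac{6}{7} - \frac{104}{7}\right) 0 = \left(- \frac{110}{7}\right) 0 = 0$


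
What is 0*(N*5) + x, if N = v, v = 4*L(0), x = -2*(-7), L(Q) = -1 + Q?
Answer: 14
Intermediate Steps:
x = 14
v = -4 (v = 4*(-1 + 0) = 4*(-1) = -4)
N = -4
0*(N*5) + x = 0*(-4*5) + 14 = 0*(-20) + 14 = 0 + 14 = 14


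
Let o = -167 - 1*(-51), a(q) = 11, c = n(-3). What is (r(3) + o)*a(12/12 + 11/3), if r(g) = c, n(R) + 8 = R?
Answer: -1397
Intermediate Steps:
n(R) = -8 + R
c = -11 (c = -8 - 3 = -11)
r(g) = -11
o = -116 (o = -167 + 51 = -116)
(r(3) + o)*a(12/12 + 11/3) = (-11 - 116)*11 = -127*11 = -1397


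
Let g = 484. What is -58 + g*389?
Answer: 188218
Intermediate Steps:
-58 + g*389 = -58 + 484*389 = -58 + 188276 = 188218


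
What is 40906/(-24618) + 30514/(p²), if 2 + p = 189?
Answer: -2806811/3557301 ≈ -0.78903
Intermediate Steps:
p = 187 (p = -2 + 189 = 187)
40906/(-24618) + 30514/(p²) = 40906/(-24618) + 30514/(187²) = 40906*(-1/24618) + 30514/34969 = -20453/12309 + 30514*(1/34969) = -20453/12309 + 2774/3179 = -2806811/3557301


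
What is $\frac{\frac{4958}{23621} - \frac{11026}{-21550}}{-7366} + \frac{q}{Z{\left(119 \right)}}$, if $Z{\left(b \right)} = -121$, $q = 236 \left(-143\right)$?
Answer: $\frac{198337336993343}{711118472350} \approx 278.91$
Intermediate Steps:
$q = -33748$
$\frac{\frac{4958}{23621} - \frac{11026}{-21550}}{-7366} + \frac{q}{Z{\left(119 \right)}} = \frac{\frac{4958}{23621} - \frac{11026}{-21550}}{-7366} - \frac{33748}{-121} = \left(4958 \cdot \frac{1}{23621} - - \frac{5513}{10775}\right) \left(- \frac{1}{7366}\right) - - \frac{3068}{11} = \left(\frac{4958}{23621} + \frac{5513}{10775}\right) \left(- \frac{1}{7366}\right) + \frac{3068}{11} = \frac{183645023}{254516275} \left(- \frac{1}{7366}\right) + \frac{3068}{11} = - \frac{6332587}{64647133850} + \frac{3068}{11} = \frac{198337336993343}{711118472350}$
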